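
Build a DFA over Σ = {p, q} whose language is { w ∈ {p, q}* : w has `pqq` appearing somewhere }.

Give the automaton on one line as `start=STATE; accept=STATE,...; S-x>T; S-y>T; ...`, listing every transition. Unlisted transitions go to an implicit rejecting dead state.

start=s0; accept=s3; s0-p>s1; s0-q>s0; s1-p>s1; s1-q>s2; s2-p>s1; s2-q>s3; s3-p>s3; s3-q>s3

Track how much of `pqq` has been matched so far: state s0 is no progress, s3 is the absorbing accept state reached once `pqq` has occurred. Intermediate states record partial matches; on a mismatch, fall back to the longest reusable overlap.
4 states suffice.
        p   q  
>  s0   s1  s0 
   s1   s1  s2 
   s2   s1  s3 
 * s3   s3  s3 
(> = start, * = accepting)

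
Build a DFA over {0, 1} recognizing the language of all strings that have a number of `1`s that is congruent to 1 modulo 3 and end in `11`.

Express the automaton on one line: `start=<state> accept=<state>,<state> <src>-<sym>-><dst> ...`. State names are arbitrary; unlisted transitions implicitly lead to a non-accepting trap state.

start=S0 accept=S4 S0-0->S0 S0-1->S1 S1-0->S1 S1-1->S2 S2-0->S2 S2-1->S3 S3-0->S0 S3-1->S4 S4-0->S1 S4-1->S2

Run two small machines in parallel and take their product. One (3 states) tracks the count of `1`s modulo 3; the other (3 states) tracks how much of the suffix `11` has currently been matched. Each combined state is a pair, one component from each; accept when both components accept. Minimizing collapses redundant product states.
        0   1  
>  S0   S0  S1 
   S1   S1  S2 
   S2   S2  S3 
   S3   S0  S4 
 * S4   S1  S2 
(> = start, * = accepting)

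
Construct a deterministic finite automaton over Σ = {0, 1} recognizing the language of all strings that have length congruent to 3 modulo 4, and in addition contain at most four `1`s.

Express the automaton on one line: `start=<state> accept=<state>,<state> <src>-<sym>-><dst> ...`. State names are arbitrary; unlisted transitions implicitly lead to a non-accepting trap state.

start=q0 accept=q6,q7,q8,q9,q20 q0-0->q1 q0-1->q2 q1-0->q3 q1-1->q4 q2-0->q4 q2-1->q5 q3-0->q6 q3-1->q7 q4-0->q7 q4-1->q8 q5-0->q8 q5-1->q9 q6-0->q0 q6-1->q10 q7-0->q10 q7-1->q11 q8-0->q11 q8-1->q12 q9-0->q12 q9-1->q13 q10-0->q2 q10-1->q14 q11-0->q14 q11-1->q15 q12-0->q15 q12-1->q16 q13-0->q16 q13-1->q17 q14-0->q5 q14-1->q18 q15-0->q18 q15-1->q19 q16-0->q19 q16-1->q17 q17-0->q17 q17-1->q17 q18-0->q9 q18-1->q20 q19-0->q20 q19-1->q17 q20-0->q13 q20-1->q17

Build one automaton per condition and run them in lockstep. The first has 4 states tracking the input length modulo 4; the second has 6 states tracking the count of `1`s, saturating at 5. A product state is a pair (one from each), accepting exactly when both do. After merging equivalent states the machine shrinks.
21 states suffice.
          0    1  
>  q0     q1   q2 
   q1     q3   q4 
   q2     q4   q5 
   q3     q6   q7 
   q4     q7   q8 
   q5     q8   q9 
 * q6     q0  q10 
 * q7    q10  q11 
 * q8    q11  q12 
 * q9    q12  q13 
   q10    q2  q14 
   q11   q14  q15 
   q12   q15  q16 
   q13   q16  q17 
   q14    q5  q18 
   q15   q18  q19 
   q16   q19  q17 
   q17   q17  q17 
   q18    q9  q20 
   q19   q20  q17 
 * q20   q13  q17 
(> = start, * = accepting)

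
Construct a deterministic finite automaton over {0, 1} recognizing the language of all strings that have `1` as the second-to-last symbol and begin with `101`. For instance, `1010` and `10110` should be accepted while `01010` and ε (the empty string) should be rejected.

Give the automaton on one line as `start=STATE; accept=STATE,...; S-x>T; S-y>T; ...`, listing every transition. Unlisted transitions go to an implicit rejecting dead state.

start=S0; accept=S9,S10; S0-0>S1; S0-1>S2; S1-0>S3; S1-1>S4; S2-0>S5; S2-1>S6; S3-0>S3; S3-1>S4; S4-0>S7; S4-1>S6; S5-0>S3; S5-1>S8; S6-0>S7; S6-1>S6; S7-0>S3; S7-1>S4; S8-0>S9; S8-1>S10; S9-0>S11; S9-1>S8; S10-0>S9; S10-1>S10; S11-0>S11; S11-1>S8

Build one automaton per condition and run them in lockstep. One (7 states) tracks the last 2 symbols read; the other (5 states) tracks whether the input so far still matches the prefix `101`. Each combined state is a pair, one component from each; accept when both components accept.
A 12-state machine:
          0    1  
>  S0     S1   S2 
   S1     S3   S4 
   S2     S5   S6 
   S3     S3   S4 
   S4     S7   S6 
   S5     S3   S8 
   S6     S7   S6 
   S7     S3   S4 
   S8     S9  S10 
 * S9    S11   S8 
 * S10    S9  S10 
   S11   S11   S8 
(> = start, * = accepting)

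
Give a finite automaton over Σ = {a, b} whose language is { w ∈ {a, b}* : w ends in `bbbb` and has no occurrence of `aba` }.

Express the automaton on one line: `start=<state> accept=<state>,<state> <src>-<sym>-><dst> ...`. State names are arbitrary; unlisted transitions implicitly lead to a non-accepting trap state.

start=q0 accept=q7 q0-a->q1 q0-b->q2 q1-a->q1 q1-b->q3 q2-a->q1 q2-b->q4 q3-a->q5 q3-b->q4 q4-a->q1 q4-b->q6 q5-a->q5 q5-b->q5 q6-a->q1 q6-b->q7 q7-a->q1 q7-b->q7

Build one automaton per condition and run them in lockstep. The first has 5 states tracking how much of the suffix `bbbb` has currently been matched; the second has 4 states tracking partial matches of the forbidden pattern `aba`. A product state is a pair (one from each), accepting exactly when both do. After merging equivalent states the machine shrinks.
        a   b  
>  q0   q1  q2 
   q1   q1  q3 
   q2   q1  q4 
   q3   q5  q4 
   q4   q1  q6 
   q5   q5  q5 
   q6   q1  q7 
 * q7   q1  q7 
(> = start, * = accepting)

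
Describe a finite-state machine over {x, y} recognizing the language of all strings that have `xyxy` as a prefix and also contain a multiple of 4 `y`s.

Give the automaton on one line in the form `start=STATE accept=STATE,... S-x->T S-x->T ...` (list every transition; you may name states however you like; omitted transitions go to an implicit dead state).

start=A accept=H A-x->B A-y->C B-x->C B-y->D C-x->C C-y->C D-x->E D-y->C E-x->C E-y->F F-x->F F-y->G G-x->G G-y->H H-x->H H-y->I I-x->I I-y->F

Run two small machines in parallel and take their product. The first has 6 states tracking whether the input so far still matches the prefix `xyxy`; the second has 4 states tracking the count of `y`s modulo 4. A product state is a pair (one from each), accepting exactly when both do. After merging equivalent states the machine shrinks.
9 states suffice.
       x  y 
>  A   B  C 
   B   C  D 
   C   C  C 
   D   E  C 
   E   C  F 
   F   F  G 
   G   G  H 
 * H   H  I 
   I   I  F 
(> = start, * = accepting)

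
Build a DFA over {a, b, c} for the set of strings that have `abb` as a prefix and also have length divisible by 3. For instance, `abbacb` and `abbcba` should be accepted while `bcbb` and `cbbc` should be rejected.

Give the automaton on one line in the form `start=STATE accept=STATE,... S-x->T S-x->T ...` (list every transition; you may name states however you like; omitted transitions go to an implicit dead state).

Handle the two conditions separately and then intersect. The first has 5 states tracking whether the input so far still matches the prefix `abb`; the second has 3 states tracking the input length modulo 3. A product state is a pair (one from each), accepting exactly when both do. After merging equivalent states the machine shrinks.
A 7-state machine:
        a   b   c  
>  s0   s1  s2  s2 
   s1   s2  s3  s2 
   s2   s2  s2  s2 
   s3   s2  s4  s2 
 * s4   s5  s5  s5 
   s5   s6  s6  s6 
   s6   s4  s4  s4 
(> = start, * = accepting)

start=s0 accept=s4 s0-a->s1 s0-b->s2 s0-c->s2 s1-a->s2 s1-b->s3 s1-c->s2 s2-a->s2 s2-b->s2 s2-c->s2 s3-a->s2 s3-b->s4 s3-c->s2 s4-a->s5 s4-b->s5 s4-c->s5 s5-a->s6 s5-b->s6 s5-c->s6 s6-a->s4 s6-b->s4 s6-c->s4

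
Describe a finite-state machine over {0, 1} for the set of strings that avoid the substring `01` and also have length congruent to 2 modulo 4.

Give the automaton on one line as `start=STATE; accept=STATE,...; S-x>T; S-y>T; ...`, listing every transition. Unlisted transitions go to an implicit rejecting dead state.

Handle the two conditions separately and then intersect. One (3 states) tracks partial matches of the forbidden pattern `01`; the other (4 states) tracks the input length modulo 4. Each combined state is a pair, one component from each; accept when both components accept.
A 12-state machine:
          0    1  
>  S0     S1   S2 
   S1     S3   S4 
   S2     S3   S5 
 * S3     S6   S7 
   S4     S7   S7 
 * S5     S6   S8 
   S6     S9  S10 
   S7    S10  S10 
   S8     S9   S0 
   S9     S1  S11 
   S10   S11  S11 
   S11    S4   S4 
(> = start, * = accepting)

start=S0; accept=S3,S5; S0-0>S1; S0-1>S2; S1-0>S3; S1-1>S4; S2-0>S3; S2-1>S5; S3-0>S6; S3-1>S7; S4-0>S7; S4-1>S7; S5-0>S6; S5-1>S8; S6-0>S9; S6-1>S10; S7-0>S10; S7-1>S10; S8-0>S9; S8-1>S0; S9-0>S1; S9-1>S11; S10-0>S11; S10-1>S11; S11-0>S4; S11-1>S4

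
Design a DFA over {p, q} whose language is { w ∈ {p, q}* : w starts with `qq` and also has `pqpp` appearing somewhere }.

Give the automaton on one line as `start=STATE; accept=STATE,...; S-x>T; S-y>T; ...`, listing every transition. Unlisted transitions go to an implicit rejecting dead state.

Handle the two conditions separately and then intersect. The first has 4 states tracking whether the input so far still matches the prefix `qq`; the second has 5 states tracking whether and how much of `pqpp` has been seen. A product state is a pair (one from each), accepting exactly when both do.
       p  q 
>  A   B  C 
   B   B  D 
   C   B  E 
   D   F  G 
   E   H  E 
   F   I  D 
   G   B  G 
   H   H  J 
   I   I  I 
   J   K  E 
   K   L  J 
 * L   L  L 
(> = start, * = accepting)

start=A; accept=L; A-p>B; A-q>C; B-p>B; B-q>D; C-p>B; C-q>E; D-p>F; D-q>G; E-p>H; E-q>E; F-p>I; F-q>D; G-p>B; G-q>G; H-p>H; H-q>J; I-p>I; I-q>I; J-p>K; J-q>E; K-p>L; K-q>J; L-p>L; L-q>L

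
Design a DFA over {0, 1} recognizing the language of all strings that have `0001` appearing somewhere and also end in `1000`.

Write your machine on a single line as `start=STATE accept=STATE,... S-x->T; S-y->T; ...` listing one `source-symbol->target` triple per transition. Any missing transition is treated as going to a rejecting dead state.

start=q0; accept=q11; q0-0->q1; q0-1->q2; q1-0->q3; q1-1->q2; q2-0->q4; q2-1->q2; q3-0->q5; q3-1->q2; q4-0->q6; q4-1->q2; q5-0->q5; q5-1->q7; q6-0->q8; q6-1->q2; q7-0->q9; q7-1->q7; q8-0->q5; q8-1->q7; q9-0->q10; q9-1->q7; q10-0->q11; q10-1->q7; q11-0->q12; q11-1->q7; q12-0->q12; q12-1->q7

Build one automaton per condition and run them in lockstep. One (5 states) tracks whether and how much of `0001` has been seen; the other (5 states) tracks how much of the suffix `1000` has currently been matched. Each combined state is a pair, one component from each; accept when both components accept.
13 states suffice.
          0    1  
>  q0     q1   q2 
   q1     q3   q2 
   q2     q4   q2 
   q3     q5   q2 
   q4     q6   q2 
   q5     q5   q7 
   q6     q8   q2 
   q7     q9   q7 
   q8     q5   q7 
   q9    q10   q7 
   q10   q11   q7 
 * q11   q12   q7 
   q12   q12   q7 
(> = start, * = accepting)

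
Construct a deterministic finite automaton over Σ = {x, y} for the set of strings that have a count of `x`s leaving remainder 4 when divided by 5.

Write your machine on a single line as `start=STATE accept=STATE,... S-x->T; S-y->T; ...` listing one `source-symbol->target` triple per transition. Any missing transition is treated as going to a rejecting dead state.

start=S0; accept=S4; S0-x->S1; S0-y->S0; S1-x->S2; S1-y->S1; S2-x->S3; S2-y->S2; S3-x->S4; S3-y->S3; S4-x->S0; S4-y->S4

The only thing that matters is how many `x`s have appeared, reduced mod 5. Use one state per residue: S0 for 0, …, S4 for 4. Reading `x` moves to the next residue; anything else stays put. S4 is accepting.
With 5 states:
        x   y  
>  S0   S1  S0 
   S1   S2  S1 
   S2   S3  S2 
   S3   S4  S3 
 * S4   S0  S4 
(> = start, * = accepting)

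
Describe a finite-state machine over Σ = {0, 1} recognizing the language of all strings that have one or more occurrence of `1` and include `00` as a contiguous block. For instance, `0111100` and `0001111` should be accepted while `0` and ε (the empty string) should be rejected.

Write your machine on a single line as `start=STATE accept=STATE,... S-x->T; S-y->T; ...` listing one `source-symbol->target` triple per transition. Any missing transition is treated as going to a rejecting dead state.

Run two small machines in parallel and take their product. One (3 states) tracks the count of `1`s, saturating at 2; the other (3 states) tracks whether and how much of `00` has been seen. Each combined state is a pair, one component from each; accept when both components accept. Minimizing collapses redundant product states.
6 states suffice.
        0   1  
>  q0   q1  q2 
   q1   q3  q2 
   q2   q4  q2 
   q3   q3  q5 
   q4   q5  q2 
 * q5   q5  q5 
(> = start, * = accepting)

start=q0; accept=q5; q0-0->q1; q0-1->q2; q1-0->q3; q1-1->q2; q2-0->q4; q2-1->q2; q3-0->q3; q3-1->q5; q4-0->q5; q4-1->q2; q5-0->q5; q5-1->q5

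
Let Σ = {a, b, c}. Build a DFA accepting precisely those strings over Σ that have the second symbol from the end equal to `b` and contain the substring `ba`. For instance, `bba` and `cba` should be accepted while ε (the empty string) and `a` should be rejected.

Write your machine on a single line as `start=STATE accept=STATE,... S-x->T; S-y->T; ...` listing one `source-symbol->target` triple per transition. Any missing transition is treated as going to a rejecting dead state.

start=q0; accept=q7,q16,q17; q0-a->q1; q0-b->q2; q0-c->q3; q1-a->q4; q1-b->q5; q1-c->q6; q2-a->q7; q2-b->q8; q2-c->q9; q3-a->q10; q3-b->q11; q3-c->q12; q4-a->q4; q4-b->q5; q4-c->q6; q5-a->q7; q5-b->q8; q5-c->q9; q6-a->q10; q6-b->q11; q6-c->q12; q7-a->q13; q7-b->q14; q7-c->q15; q8-a->q7; q8-b->q8; q8-c->q9; q9-a->q10; q9-b->q11; q9-c->q12; q10-a->q4; q10-b->q5; q10-c->q6; q11-a->q7; q11-b->q8; q11-c->q9; q12-a->q10; q12-b->q11; q12-c->q12; q13-a->q13; q13-b->q14; q13-c->q15; q14-a->q7; q14-b->q16; q14-c->q17; q15-a->q18; q15-b->q19; q15-c->q20; q16-a->q7; q16-b->q16; q16-c->q17; q17-a->q18; q17-b->q19; q17-c->q20; q18-a->q13; q18-b->q14; q18-c->q15; q19-a->q7; q19-b->q16; q19-c->q17; q20-a->q18; q20-b->q19; q20-c->q20

Handle the two conditions separately and then intersect. One (13 states) tracks the last 2 symbols read; the other (3 states) tracks whether and how much of `ba` has been seen. Each combined state is a pair, one component from each; accept when both components accept.
          a    b    c  
>  q0     q1   q2   q3 
   q1     q4   q5   q6 
   q2     q7   q8   q9 
   q3    q10  q11  q12 
   q4     q4   q5   q6 
   q5     q7   q8   q9 
   q6    q10  q11  q12 
 * q7    q13  q14  q15 
   q8     q7   q8   q9 
   q9    q10  q11  q12 
   q10    q4   q5   q6 
   q11    q7   q8   q9 
   q12   q10  q11  q12 
   q13   q13  q14  q15 
   q14    q7  q16  q17 
   q15   q18  q19  q20 
 * q16    q7  q16  q17 
 * q17   q18  q19  q20 
   q18   q13  q14  q15 
   q19    q7  q16  q17 
   q20   q18  q19  q20 
(> = start, * = accepting)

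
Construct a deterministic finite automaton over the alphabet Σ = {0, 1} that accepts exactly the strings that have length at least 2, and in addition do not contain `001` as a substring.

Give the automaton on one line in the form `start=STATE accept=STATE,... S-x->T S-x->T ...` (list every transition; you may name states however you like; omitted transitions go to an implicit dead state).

start=q0 accept=q3,q4,q5,q6,q8,q9 q0-0->q1 q0-1->q2 q1-0->q3 q1-1->q4 q2-0->q5 q2-1->q4 q3-0->q6 q3-1->q7 q4-0->q8 q4-1->q9 q5-0->q6 q5-1->q9 q6-0->q6 q6-1->q7 q7-0->q7 q7-1->q7 q8-0->q6 q8-1->q9 q9-0->q8 q9-1->q9

Build one automaton per condition and run them in lockstep. One (4 states) tracks the input length, saturating at 3; the other (4 states) tracks partial matches of the forbidden pattern `001`. Each combined state is a pair, one component from each; accept when both components accept.
        0   1  
>  q0   q1  q2 
   q1   q3  q4 
   q2   q5  q4 
 * q3   q6  q7 
 * q4   q8  q9 
 * q5   q6  q9 
 * q6   q6  q7 
   q7   q7  q7 
 * q8   q6  q9 
 * q9   q8  q9 
(> = start, * = accepting)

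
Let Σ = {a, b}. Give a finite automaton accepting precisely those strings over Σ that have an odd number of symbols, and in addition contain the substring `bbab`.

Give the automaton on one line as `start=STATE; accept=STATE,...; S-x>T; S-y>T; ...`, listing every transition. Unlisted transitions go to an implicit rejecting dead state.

start=q0; accept=q9; q0-a>q1; q0-b>q2; q1-a>q0; q1-b>q3; q2-a>q0; q2-b>q4; q3-a>q1; q3-b>q5; q4-a>q6; q4-b>q5; q5-a>q7; q5-b>q4; q6-a>q0; q6-b>q8; q7-a>q1; q7-b>q9; q8-a>q9; q8-b>q9; q9-a>q8; q9-b>q8

Handle the two conditions separately and then intersect. One (2 states) tracks the input length modulo 2; the other (5 states) tracks whether and how much of `bbab` has been seen. Each combined state is a pair, one component from each; accept when both components accept.
With 10 states:
        a   b  
>  q0   q1  q2 
   q1   q0  q3 
   q2   q0  q4 
   q3   q1  q5 
   q4   q6  q5 
   q5   q7  q4 
   q6   q0  q8 
   q7   q1  q9 
   q8   q9  q9 
 * q9   q8  q8 
(> = start, * = accepting)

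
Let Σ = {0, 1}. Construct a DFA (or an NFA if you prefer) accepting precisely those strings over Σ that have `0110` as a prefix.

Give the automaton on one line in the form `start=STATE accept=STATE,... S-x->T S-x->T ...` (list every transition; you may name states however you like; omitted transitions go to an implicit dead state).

Walk along `0110` while the input agrees: from A take `0` to B, and so on. Any deviation drops to the rejecting sink F. Once E is reached the prefix is confirmed and every continuation is accepted.
6 states suffice.
       0  1 
>  A   B  F 
   B   F  C 
   C   F  D 
   D   E  F 
 * E   E  E 
   F   F  F 
(> = start, * = accepting)

start=A accept=E A-0->B A-1->F B-0->F B-1->C C-0->F C-1->D D-0->E D-1->F E-0->E E-1->E F-0->F F-1->F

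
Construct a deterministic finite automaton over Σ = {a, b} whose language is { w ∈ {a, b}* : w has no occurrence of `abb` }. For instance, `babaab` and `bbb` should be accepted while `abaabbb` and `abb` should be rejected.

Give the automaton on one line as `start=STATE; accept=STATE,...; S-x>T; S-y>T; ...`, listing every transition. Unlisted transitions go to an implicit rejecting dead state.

Track partial matches of the forbidden pattern `abb`. State q3 is a dead state reached once `abb` has occurred; every other state accepts. q0 means no part of `abb` is currently matched.
        a   b  
>* q0   q1  q0 
 * q1   q1  q2 
 * q2   q1  q3 
   q3   q3  q3 
(> = start, * = accepting)

start=q0; accept=q0,q1,q2; q0-a>q1; q0-b>q0; q1-a>q1; q1-b>q2; q2-a>q1; q2-b>q3; q3-a>q3; q3-b>q3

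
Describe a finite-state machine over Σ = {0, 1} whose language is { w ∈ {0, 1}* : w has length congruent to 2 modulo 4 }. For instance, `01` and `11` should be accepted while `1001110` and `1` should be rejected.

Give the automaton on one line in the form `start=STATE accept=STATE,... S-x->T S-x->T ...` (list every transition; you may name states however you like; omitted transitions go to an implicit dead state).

start=A accept=C A-0->B A-1->B B-0->C B-1->C C-0->D C-1->D D-0->A D-1->A

Only the length mod 4 matters, so use a 4-cycle: from any state, every input symbol moves to the next state, wrapping D back to A. Mark C accepting.
       0  1 
>  A   B  B 
   B   C  C 
 * C   D  D 
   D   A  A 
(> = start, * = accepting)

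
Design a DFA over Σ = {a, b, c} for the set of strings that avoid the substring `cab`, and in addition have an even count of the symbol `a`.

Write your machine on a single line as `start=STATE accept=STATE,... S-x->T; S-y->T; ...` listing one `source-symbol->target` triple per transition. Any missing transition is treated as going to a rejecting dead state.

start=q0; accept=q0,q2,q5; q0-a->q1; q0-b->q0; q0-c->q2; q1-a->q0; q1-b->q1; q1-c->q3; q2-a->q4; q2-b->q0; q2-c->q2; q3-a->q5; q3-b->q1; q3-c->q3; q4-a->q0; q4-b->q6; q4-c->q3; q5-a->q1; q5-b->q6; q5-c->q2; q6-a->q6; q6-b->q6; q6-c->q6

Build one automaton per condition and run them in lockstep. The first has 4 states tracking partial matches of the forbidden pattern `cab`; the second has 2 states tracking the count of `a`s modulo 2. A product state is a pair (one from each), accepting exactly when both do. Minimizing collapses redundant product states.
7 states suffice.
        a   b   c  
>* q0   q1  q0  q2 
   q1   q0  q1  q3 
 * q2   q4  q0  q2 
   q3   q5  q1  q3 
   q4   q0  q6  q3 
 * q5   q1  q6  q2 
   q6   q6  q6  q6 
(> = start, * = accepting)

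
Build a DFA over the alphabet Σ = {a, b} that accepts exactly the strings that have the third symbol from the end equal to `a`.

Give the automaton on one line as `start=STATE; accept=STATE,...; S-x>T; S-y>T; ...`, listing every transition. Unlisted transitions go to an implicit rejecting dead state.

start=q0; accept=q7,q8,q9,q10; q0-a>q1; q0-b>q2; q1-a>q3; q1-b>q4; q2-a>q5; q2-b>q6; q3-a>q7; q3-b>q8; q4-a>q9; q4-b>q10; q5-a>q11; q5-b>q12; q6-a>q13; q6-b>q14; q7-a>q7; q7-b>q8; q8-a>q9; q8-b>q10; q9-a>q11; q9-b>q12; q10-a>q13; q10-b>q14; q11-a>q7; q11-b>q8; q12-a>q9; q12-b>q10; q13-a>q11; q13-b>q12; q14-a>q13; q14-b>q14

Because acceptance depends on a position counted from the end, the machine has to buffer the most recent 3 symbols. Make each state the string of the last up-to-3 symbols read; on input `x` shift the window left and append `x`. Accept when the buffered window has length 3 and begins with `a`.
          a    b  
>  q0     q1   q2 
   q1     q3   q4 
   q2     q5   q6 
   q3     q7   q8 
   q4     q9  q10 
   q5    q11  q12 
   q6    q13  q14 
 * q7     q7   q8 
 * q8     q9  q10 
 * q9    q11  q12 
 * q10   q13  q14 
   q11    q7   q8 
   q12    q9  q10 
   q13   q11  q12 
   q14   q13  q14 
(> = start, * = accepting)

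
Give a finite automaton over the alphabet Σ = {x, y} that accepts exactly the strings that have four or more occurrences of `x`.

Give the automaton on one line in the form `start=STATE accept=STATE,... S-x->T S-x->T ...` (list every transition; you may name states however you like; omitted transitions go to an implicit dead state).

start=q0 accept=q4,q5 q0-x->q1 q0-y->q0 q1-x->q2 q1-y->q1 q2-x->q3 q2-y->q2 q3-x->q4 q3-y->q3 q4-x->q5 q4-y->q4 q5-x->q5 q5-y->q5

Count `x`s, saturating at 5: states q0 through q4 mean 0 through 4 `x`s seen; q5 means more than 4. Each `x` increments (capped at q5); other symbols loop. Accept from {q4, q5}.
A 6-state machine:
        x   y  
>  q0   q1  q0 
   q1   q2  q1 
   q2   q3  q2 
   q3   q4  q3 
 * q4   q5  q4 
 * q5   q5  q5 
(> = start, * = accepting)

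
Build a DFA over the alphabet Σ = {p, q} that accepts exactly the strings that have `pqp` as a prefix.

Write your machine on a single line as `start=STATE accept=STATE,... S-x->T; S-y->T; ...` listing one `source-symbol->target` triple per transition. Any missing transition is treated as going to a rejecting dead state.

Check the first 3 symbols one by one: S0 through S2 record how many have matched `pqp` so far; any wrong symbol goes to the dead state S4. After all 3 match we enter the accepting sink S3.
        p   q  
>  S0   S1  S4 
   S1   S4  S2 
   S2   S3  S4 
 * S3   S3  S3 
   S4   S4  S4 
(> = start, * = accepting)

start=S0; accept=S3; S0-p->S1; S0-q->S4; S1-p->S4; S1-q->S2; S2-p->S3; S2-q->S4; S3-p->S3; S3-q->S3; S4-p->S4; S4-q->S4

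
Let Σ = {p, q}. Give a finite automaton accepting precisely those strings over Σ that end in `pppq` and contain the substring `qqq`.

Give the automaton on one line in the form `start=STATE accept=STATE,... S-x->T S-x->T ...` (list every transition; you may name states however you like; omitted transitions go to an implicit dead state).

start=A accept=L A-p->B A-q->C B-p->D B-q->C C-p->B C-q->E D-p->F D-q->C E-p->B E-q->G F-p->F F-q->H G-p->I G-q->G H-p->B H-q->E I-p->J I-q->G J-p->K J-q->G K-p->K K-q->L L-p->I L-q->G

Build one automaton per condition and run them in lockstep. The first has 5 states tracking how much of the suffix `pppq` has currently been matched; the second has 4 states tracking whether and how much of `qqq` has been seen. A product state is a pair (one from each), accepting exactly when both do.
A 12-state machine:
       p  q 
>  A   B  C 
   B   D  C 
   C   B  E 
   D   F  C 
   E   B  G 
   F   F  H 
   G   I  G 
   H   B  E 
   I   J  G 
   J   K  G 
   K   K  L 
 * L   I  G 
(> = start, * = accepting)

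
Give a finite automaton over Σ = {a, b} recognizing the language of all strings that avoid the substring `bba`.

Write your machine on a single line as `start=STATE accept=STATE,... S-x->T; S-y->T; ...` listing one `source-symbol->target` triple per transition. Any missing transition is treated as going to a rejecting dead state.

start=q0; accept=q0,q1,q2; q0-a->q0; q0-b->q1; q1-a->q0; q1-b->q2; q2-a->q3; q2-b->q2; q3-a->q3; q3-b->q3

Track partial matches of the forbidden pattern `bba`. State q3 is a dead state reached once `bba` has occurred; every other state accepts. q0 means no part of `bba` is currently matched.
A 4-state machine:
        a   b  
>* q0   q0  q1 
 * q1   q0  q2 
 * q2   q3  q2 
   q3   q3  q3 
(> = start, * = accepting)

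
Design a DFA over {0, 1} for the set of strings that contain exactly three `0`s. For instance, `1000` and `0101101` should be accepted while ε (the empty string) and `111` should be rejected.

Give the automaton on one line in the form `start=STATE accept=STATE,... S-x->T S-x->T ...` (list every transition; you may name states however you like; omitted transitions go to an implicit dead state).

Count `0`s, saturating at 4: states q0 through q3 mean 0 through 3 `0`s seen; q4 means more than 3. Each `0` increments (capped at q4); other symbols loop. Accept from {q3}.
With 5 states:
        0   1  
>  q0   q1  q0 
   q1   q2  q1 
   q2   q3  q2 
 * q3   q4  q3 
   q4   q4  q4 
(> = start, * = accepting)

start=q0 accept=q3 q0-0->q1 q0-1->q0 q1-0->q2 q1-1->q1 q2-0->q3 q2-1->q2 q3-0->q4 q3-1->q3 q4-0->q4 q4-1->q4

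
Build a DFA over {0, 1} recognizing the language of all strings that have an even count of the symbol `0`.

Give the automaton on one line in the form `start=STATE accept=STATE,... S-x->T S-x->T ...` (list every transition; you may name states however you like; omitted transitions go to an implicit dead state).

start=S0 accept=S0 S0-0->S1 S0-1->S0 S1-0->S0 S1-1->S1

The only thing that matters is how many `0`s have appeared, reduced mod 2. Use one state per residue: S0 for 0, …, S1 for 1. Reading `0` moves to the next residue; anything else stays put. S0 is accepting.
With 2 states:
        0   1  
>* S0   S1  S0 
   S1   S0  S1 
(> = start, * = accepting)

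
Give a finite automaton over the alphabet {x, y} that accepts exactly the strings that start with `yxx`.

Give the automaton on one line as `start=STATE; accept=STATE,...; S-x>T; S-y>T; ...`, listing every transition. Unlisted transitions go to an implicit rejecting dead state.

start=A; accept=D; A-x>E; A-y>B; B-x>C; B-y>E; C-x>D; C-y>E; D-x>D; D-y>D; E-x>E; E-y>E

Check the first 3 symbols one by one: A through C record how many have matched `yxx` so far; any wrong symbol goes to the dead state E. After all 3 match we enter the accepting sink D.
A 5-state machine:
       x  y 
>  A   E  B 
   B   C  E 
   C   D  E 
 * D   D  D 
   E   E  E 
(> = start, * = accepting)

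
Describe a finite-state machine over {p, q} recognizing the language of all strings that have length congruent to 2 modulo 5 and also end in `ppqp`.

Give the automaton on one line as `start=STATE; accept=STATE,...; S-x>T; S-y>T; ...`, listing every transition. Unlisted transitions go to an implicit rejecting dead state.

Handle the two conditions separately and then intersect. One (5 states) tracks the input length modulo 5; the other (5 states) tracks how much of the suffix `ppqp` has currently been matched. Each combined state is a pair, one component from each; accept when both components accept. Minimizing collapses redundant product states.
        p   q  
>  S0   S1  S1 
   S1   S2  S2 
   S2   S3  S3 
   S3   S4  S5 
   S4   S6  S0 
   S5   S0  S0 
   S6   S1  S7 
   S7   S8  S2 
 * S8   S3  S3 
(> = start, * = accepting)

start=S0; accept=S8; S0-p>S1; S0-q>S1; S1-p>S2; S1-q>S2; S2-p>S3; S2-q>S3; S3-p>S4; S3-q>S5; S4-p>S6; S4-q>S0; S5-p>S0; S5-q>S0; S6-p>S1; S6-q>S7; S7-p>S8; S7-q>S2; S8-p>S3; S8-q>S3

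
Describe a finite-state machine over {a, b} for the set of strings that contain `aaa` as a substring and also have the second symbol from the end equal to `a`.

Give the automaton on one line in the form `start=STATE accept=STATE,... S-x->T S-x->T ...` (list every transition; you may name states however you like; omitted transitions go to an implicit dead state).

start=S0 accept=S3,S4 S0-a->S1 S0-b->S0 S1-a->S2 S1-b->S0 S2-a->S3 S2-b->S0 S3-a->S3 S3-b->S4 S4-a->S5 S4-b->S6 S5-a->S3 S5-b->S4 S6-a->S5 S6-b->S6

Build one automaton per condition and run them in lockstep. The first has 4 states tracking whether and how much of `aaa` has been seen; the second has 7 states tracking the last 2 symbols read. A product state is a pair (one from each), accepting exactly when both do. Equivalent product states are then merged.
        a   b  
>  S0   S1  S0 
   S1   S2  S0 
   S2   S3  S0 
 * S3   S3  S4 
 * S4   S5  S6 
   S5   S3  S4 
   S6   S5  S6 
(> = start, * = accepting)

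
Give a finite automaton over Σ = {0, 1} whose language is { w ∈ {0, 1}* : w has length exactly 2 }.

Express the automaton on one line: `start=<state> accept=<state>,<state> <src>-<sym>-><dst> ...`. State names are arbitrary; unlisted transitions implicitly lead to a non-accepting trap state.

We only need to distinguish lengths 0, 1, …, 2, and '>2'. Chain q0 → q1 → q2 → q3 on every symbol, with q3 looping. Accepting states: {q2}.
With 4 states:
        0   1  
>  q0   q1  q1 
   q1   q2  q2 
 * q2   q3  q3 
   q3   q3  q3 
(> = start, * = accepting)

start=q0 accept=q2 q0-0->q1 q0-1->q1 q1-0->q2 q1-1->q2 q2-0->q3 q2-1->q3 q3-0->q3 q3-1->q3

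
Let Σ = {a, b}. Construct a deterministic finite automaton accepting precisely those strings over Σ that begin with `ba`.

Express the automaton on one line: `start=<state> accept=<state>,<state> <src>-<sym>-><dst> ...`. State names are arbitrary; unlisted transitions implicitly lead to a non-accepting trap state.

Check the first 2 symbols one by one: s0 through s1 record how many have matched `ba` so far; any wrong symbol goes to the dead state s3. After all 2 match we enter the accepting sink s2.
With 4 states:
        a   b  
>  s0   s3  s1 
   s1   s2  s3 
 * s2   s2  s2 
   s3   s3  s3 
(> = start, * = accepting)

start=s0 accept=s2 s0-a->s3 s0-b->s1 s1-a->s2 s1-b->s3 s2-a->s2 s2-b->s2 s3-a->s3 s3-b->s3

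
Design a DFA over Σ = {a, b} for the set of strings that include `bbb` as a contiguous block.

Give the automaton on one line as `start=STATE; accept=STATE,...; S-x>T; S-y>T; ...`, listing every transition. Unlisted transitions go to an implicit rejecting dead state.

start=S0; accept=S3; S0-a>S0; S0-b>S1; S1-a>S0; S1-b>S2; S2-a>S0; S2-b>S3; S3-a>S3; S3-b>S3

States S0..S2 record the length of the longest prefix of `bbb` that matches the current input suffix. Reaching S3 means `bbb` has been seen, and we stay there forever. Accept from S3.
        a   b  
>  S0   S0  S1 
   S1   S0  S2 
   S2   S0  S3 
 * S3   S3  S3 
(> = start, * = accepting)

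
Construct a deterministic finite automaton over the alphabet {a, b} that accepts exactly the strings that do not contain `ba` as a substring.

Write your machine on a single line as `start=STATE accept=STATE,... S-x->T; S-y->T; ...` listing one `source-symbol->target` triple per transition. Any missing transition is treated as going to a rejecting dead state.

start=S0; accept=S0,S1; S0-a->S0; S0-b->S1; S1-a->S2; S1-b->S1; S2-a->S2; S2-b->S2

Track partial matches of the forbidden pattern `ba`. State S2 is a dead state reached once `ba` has occurred; every other state accepts. S0 means no part of `ba` is currently matched.
3 states suffice.
        a   b  
>* S0   S0  S1 
 * S1   S2  S1 
   S2   S2  S2 
(> = start, * = accepting)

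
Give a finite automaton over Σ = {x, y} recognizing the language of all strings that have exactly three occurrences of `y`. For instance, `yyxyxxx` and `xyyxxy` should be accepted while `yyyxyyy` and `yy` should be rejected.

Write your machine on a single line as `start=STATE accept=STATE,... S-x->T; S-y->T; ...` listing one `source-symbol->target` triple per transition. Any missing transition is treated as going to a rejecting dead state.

Only the number of `y`s matters, and only up to 4. Make a chain A → B → C → D → E advanced by each `y` (with E absorbing); every other symbol self-loops. The accepting set is {D}.
5 states suffice.
       x  y 
>  A   A  B 
   B   B  C 
   C   C  D 
 * D   D  E 
   E   E  E 
(> = start, * = accepting)

start=A; accept=D; A-x->A; A-y->B; B-x->B; B-y->C; C-x->C; C-y->D; D-x->D; D-y->E; E-x->E; E-y->E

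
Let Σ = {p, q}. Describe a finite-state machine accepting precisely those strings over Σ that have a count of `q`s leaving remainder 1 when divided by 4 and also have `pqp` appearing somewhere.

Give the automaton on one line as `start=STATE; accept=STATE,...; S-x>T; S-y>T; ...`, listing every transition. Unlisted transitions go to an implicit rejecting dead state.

start=A; accept=G; A-p>B; A-q>C; B-p>B; B-q>D; C-p>E; C-q>F; D-p>G; D-q>F; E-p>E; E-q>H; F-p>I; F-q>J; G-p>G; G-q>K; H-p>K; H-q>J; I-p>I; I-q>L; J-p>M; J-q>A; K-p>K; K-q>N; L-p>N; L-q>A; M-p>M; M-q>O; N-p>N; N-q>P; O-p>P; O-q>C; P-p>P; P-q>G

Run two small machines in parallel and take their product. The first has 4 states tracking the count of `q`s modulo 4; the second has 4 states tracking whether and how much of `pqp` has been seen. A product state is a pair (one from each), accepting exactly when both do.
With 16 states:
       p  q 
>  A   B  C 
   B   B  D 
   C   E  F 
   D   G  F 
   E   E  H 
   F   I  J 
 * G   G  K 
   H   K  J 
   I   I  L 
   J   M  A 
   K   K  N 
   L   N  A 
   M   M  O 
   N   N  P 
   O   P  C 
   P   P  G 
(> = start, * = accepting)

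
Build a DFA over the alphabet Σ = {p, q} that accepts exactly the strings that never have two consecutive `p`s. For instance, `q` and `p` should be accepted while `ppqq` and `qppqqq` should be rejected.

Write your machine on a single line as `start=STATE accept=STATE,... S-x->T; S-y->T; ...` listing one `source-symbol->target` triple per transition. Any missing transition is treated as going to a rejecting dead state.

start=S0; accept=S0,S1; S0-p->S1; S0-q->S0; S1-p->S2; S1-q->S0; S2-p->S2; S2-q->S2

Track partial matches of the forbidden pattern `pp`. State S2 is a dead state reached once `pp` has occurred; every other state accepts. S0 means no part of `pp` is currently matched.
With 3 states:
        p   q  
>* S0   S1  S0 
 * S1   S2  S0 
   S2   S2  S2 
(> = start, * = accepting)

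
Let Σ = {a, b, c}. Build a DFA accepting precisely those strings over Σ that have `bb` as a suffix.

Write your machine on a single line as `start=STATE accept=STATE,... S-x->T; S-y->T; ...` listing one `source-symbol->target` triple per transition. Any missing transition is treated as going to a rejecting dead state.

start=S0; accept=S2; S0-a->S0; S0-b->S1; S0-c->S0; S1-a->S0; S1-b->S2; S1-c->S0; S2-a->S0; S2-b->S2; S2-c->S0

Remember how much of `bb` the current input suffix matches. State S0 means no match yet; S1 means the last symbol is `b`; S2 means the last 2 symbols are `bb`. Only S2 accepts. On a mismatch, fall back to the longest proper suffix that is still a prefix of `bb`.
With 3 states:
        a   b   c  
>  S0   S0  S1  S0 
   S1   S0  S2  S0 
 * S2   S0  S2  S0 
(> = start, * = accepting)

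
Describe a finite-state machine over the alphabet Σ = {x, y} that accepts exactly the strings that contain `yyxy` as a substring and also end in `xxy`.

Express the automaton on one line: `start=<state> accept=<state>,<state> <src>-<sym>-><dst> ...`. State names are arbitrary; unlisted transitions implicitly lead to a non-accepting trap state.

start=A accept=K A-x->B A-y->C B-x->D B-y->C C-x->B C-y->E D-x->D D-y->F E-x->G E-y->E F-x->B F-y->E G-x->D G-y->H H-x->I H-y->H I-x->J I-y->H J-x->J J-y->K K-x->I K-y->H

Handle the two conditions separately and then intersect. One (5 states) tracks whether and how much of `yyxy` has been seen; the other (4 states) tracks how much of the suffix `xxy` has currently been matched. Each combined state is a pair, one component from each; accept when both components accept.
       x  y 
>  A   B  C 
   B   D  C 
   C   B  E 
   D   D  F 
   E   G  E 
   F   B  E 
   G   D  H 
   H   I  H 
   I   J  H 
   J   J  K 
 * K   I  H 
(> = start, * = accepting)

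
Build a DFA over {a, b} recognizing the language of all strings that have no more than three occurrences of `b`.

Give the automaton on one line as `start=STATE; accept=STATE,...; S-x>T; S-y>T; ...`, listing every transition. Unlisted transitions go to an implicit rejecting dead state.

Count `b`s, saturating at 4: states q0 through q3 mean 0 through 3 `b`s seen; q4 means more than 3. Each `b` increments (capped at q4); other symbols loop. Accept from {q0, q1, q2, q3}.
With 5 states:
        a   b  
>* q0   q0  q1 
 * q1   q1  q2 
 * q2   q2  q3 
 * q3   q3  q4 
   q4   q4  q4 
(> = start, * = accepting)

start=q0; accept=q0,q1,q2,q3; q0-a>q0; q0-b>q1; q1-a>q1; q1-b>q2; q2-a>q2; q2-b>q3; q3-a>q3; q3-b>q4; q4-a>q4; q4-b>q4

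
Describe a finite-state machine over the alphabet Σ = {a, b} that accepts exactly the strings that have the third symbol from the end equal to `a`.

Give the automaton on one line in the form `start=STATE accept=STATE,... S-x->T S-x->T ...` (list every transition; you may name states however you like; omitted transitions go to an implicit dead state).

Because acceptance depends on a position counted from the end, the machine has to buffer the most recent 3 symbols. Make each state the string of the last up-to-3 symbols read; on input `x` shift the window left and append `x`. Accept when the buffered window has length 3 and begins with `a`.
15 states suffice.
          a    b  
>  q0     q1   q2 
   q1     q3   q4 
   q2     q5   q6 
   q3     q7   q8 
   q4     q9  q10 
   q5    q11  q12 
   q6    q13  q14 
 * q7     q7   q8 
 * q8     q9  q10 
 * q9    q11  q12 
 * q10   q13  q14 
   q11    q7   q8 
   q12    q9  q10 
   q13   q11  q12 
   q14   q13  q14 
(> = start, * = accepting)

start=q0 accept=q7,q8,q9,q10 q0-a->q1 q0-b->q2 q1-a->q3 q1-b->q4 q2-a->q5 q2-b->q6 q3-a->q7 q3-b->q8 q4-a->q9 q4-b->q10 q5-a->q11 q5-b->q12 q6-a->q13 q6-b->q14 q7-a->q7 q7-b->q8 q8-a->q9 q8-b->q10 q9-a->q11 q9-b->q12 q10-a->q13 q10-b->q14 q11-a->q7 q11-b->q8 q12-a->q9 q12-b->q10 q13-a->q11 q13-b->q12 q14-a->q13 q14-b->q14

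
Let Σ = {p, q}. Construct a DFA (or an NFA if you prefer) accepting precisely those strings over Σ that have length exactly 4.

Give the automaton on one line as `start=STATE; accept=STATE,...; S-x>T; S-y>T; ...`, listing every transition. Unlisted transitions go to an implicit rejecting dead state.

We only need to distinguish lengths 0, 1, …, 4, and '>4'. Chain s0 → s1 → s2 → s3 → s4 → s5 on every symbol, with s5 looping. Accepting states: {s4}.
6 states suffice.
        p   q  
>  s0   s1  s1 
   s1   s2  s2 
   s2   s3  s3 
   s3   s4  s4 
 * s4   s5  s5 
   s5   s5  s5 
(> = start, * = accepting)

start=s0; accept=s4; s0-p>s1; s0-q>s1; s1-p>s2; s1-q>s2; s2-p>s3; s2-q>s3; s3-p>s4; s3-q>s4; s4-p>s5; s4-q>s5; s5-p>s5; s5-q>s5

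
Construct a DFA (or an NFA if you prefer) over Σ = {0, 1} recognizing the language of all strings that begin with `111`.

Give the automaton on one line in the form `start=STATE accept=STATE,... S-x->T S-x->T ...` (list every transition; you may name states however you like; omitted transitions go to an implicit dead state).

Walk along `111` while the input agrees: from s0 take `1` to s1, and so on. Any deviation drops to the rejecting sink s4. Once s3 is reached the prefix is confirmed and every continuation is accepted.
A 5-state machine:
        0   1  
>  s0   s4  s1 
   s1   s4  s2 
   s2   s4  s3 
 * s3   s3  s3 
   s4   s4  s4 
(> = start, * = accepting)

start=s0 accept=s3 s0-0->s4 s0-1->s1 s1-0->s4 s1-1->s2 s2-0->s4 s2-1->s3 s3-0->s3 s3-1->s3 s4-0->s4 s4-1->s4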